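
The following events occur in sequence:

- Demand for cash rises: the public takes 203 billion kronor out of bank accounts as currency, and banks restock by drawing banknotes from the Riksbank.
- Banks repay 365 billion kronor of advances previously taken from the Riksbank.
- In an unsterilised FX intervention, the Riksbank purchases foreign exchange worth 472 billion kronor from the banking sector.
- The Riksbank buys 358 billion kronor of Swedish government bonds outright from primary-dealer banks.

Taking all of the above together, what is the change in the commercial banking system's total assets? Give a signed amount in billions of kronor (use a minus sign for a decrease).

Currency withdrawal 203 billion kronor: bank balance sheets shrink → −203B.
Discount-window repayment 365 billion kronor: bank balance sheets shrink → −365B.
FX purchase 472 billion kronor: just an asset swap on bank balance sheets → 0.
OMO purchase (from banks) 358 billion kronor: just an asset swap on bank balance sheets → 0.
Net: −203 − 365 + 0 + 0 = -568 billion.

-568 billion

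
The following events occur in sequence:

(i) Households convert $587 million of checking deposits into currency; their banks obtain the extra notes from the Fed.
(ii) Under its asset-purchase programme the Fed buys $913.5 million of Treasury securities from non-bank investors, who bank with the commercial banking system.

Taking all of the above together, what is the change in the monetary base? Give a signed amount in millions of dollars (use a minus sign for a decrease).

+$913.5 million

Fed balance sheet:
  Assets:      Securities +$913.5M
  Liabilities: Bank reserves +$326.5M, Currency in circulation +$587M
Commercial banking system:
  Assets:      Reserves at CB +$326.5M
  Liabilities: Checkable deposits +$326.5M
Monetary base = currency + reserves: +$587M + (+$326.5M) = +$913.5 million.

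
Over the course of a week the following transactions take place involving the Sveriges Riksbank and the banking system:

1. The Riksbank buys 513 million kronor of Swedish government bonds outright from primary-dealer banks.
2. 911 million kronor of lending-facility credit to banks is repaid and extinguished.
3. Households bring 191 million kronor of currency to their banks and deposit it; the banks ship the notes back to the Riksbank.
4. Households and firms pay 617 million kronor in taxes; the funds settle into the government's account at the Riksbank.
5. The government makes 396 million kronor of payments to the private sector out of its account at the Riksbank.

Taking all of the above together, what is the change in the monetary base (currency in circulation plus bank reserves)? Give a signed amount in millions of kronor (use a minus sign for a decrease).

OMO purchase (from banks) 513 million kronor: Riksbank balance sheet expands → +513M.
Discount-window repayment 911 million kronor: Riksbank balance sheet contracts → −911M.
Currency deposit 191 million kronor: just a shift between currency and reserves — both are base money → 0.
Government account inflow 617 million kronor: reserves shift to a non-base liability → −617M.
Government spending 396 million kronor: a non-base liability converts back to reserves → +396M.
Net: 513 − 911 + 0 − 617 + 396 = -619 million.

-619 million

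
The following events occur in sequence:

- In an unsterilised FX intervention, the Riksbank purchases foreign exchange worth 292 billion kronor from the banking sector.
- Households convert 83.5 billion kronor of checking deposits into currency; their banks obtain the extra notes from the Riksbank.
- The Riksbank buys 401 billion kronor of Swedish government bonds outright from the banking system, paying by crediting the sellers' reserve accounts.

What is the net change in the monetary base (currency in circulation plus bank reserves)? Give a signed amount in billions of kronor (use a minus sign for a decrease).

Riksbank balance sheet:
  Assets:      Securities +401B, Foreign assets +292B
  Liabilities: Bank reserves +609.5B, Currency in circulation +83.5B
Commercial banking system:
  Assets:      Reserves at CB +609.5B, Securities −401B, Foreign assets −292B
  Liabilities: Checkable deposits −83.5B
Monetary base = currency + reserves: +83.5B + (+609.5B) = +693 billion.

+693 billion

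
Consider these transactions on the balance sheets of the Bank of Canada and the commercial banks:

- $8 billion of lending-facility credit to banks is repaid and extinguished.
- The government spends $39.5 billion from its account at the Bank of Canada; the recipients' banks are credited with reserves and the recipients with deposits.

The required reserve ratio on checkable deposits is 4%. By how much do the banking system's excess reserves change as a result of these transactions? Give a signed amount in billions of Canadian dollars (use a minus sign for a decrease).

Discount-window repayment $8 billion: reserves −$8B, deposits 0.
Government spending $39.5 billion: reserves +$39.5B, deposits +$39.5B.
Totals: Δreserves = +$31.5B, Δdeposits = +$39.5B.
Δrequired reserves = 4% × +$39.5B = +$1.58B.
Δexcess reserves = Δreserves − Δrequired = +$31.5B − (+$1.58B) = +$29.92 billion.

+$29.92 billion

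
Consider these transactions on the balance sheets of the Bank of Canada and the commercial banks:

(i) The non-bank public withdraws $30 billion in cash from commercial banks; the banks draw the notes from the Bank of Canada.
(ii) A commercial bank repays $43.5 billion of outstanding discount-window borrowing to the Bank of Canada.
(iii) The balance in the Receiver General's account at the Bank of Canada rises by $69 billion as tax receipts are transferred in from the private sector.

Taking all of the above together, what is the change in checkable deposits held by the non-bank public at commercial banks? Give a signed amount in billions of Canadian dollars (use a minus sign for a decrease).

Bank of Canada balance sheet:
  Assets:      Loans to banks −$43.5B
  Liabilities: Bank reserves −$142.5B, Currency in circulation +$30B, Government deposits +$69B
Commercial banking system:
  Assets:      Reserves at CB −$142.5B
  Liabilities: Checkable deposits −$99B, Borrowings from CB −$43.5B
So the change in checkable deposits held by the non-bank public at commercial banks is -$99 billion.

-$99 billion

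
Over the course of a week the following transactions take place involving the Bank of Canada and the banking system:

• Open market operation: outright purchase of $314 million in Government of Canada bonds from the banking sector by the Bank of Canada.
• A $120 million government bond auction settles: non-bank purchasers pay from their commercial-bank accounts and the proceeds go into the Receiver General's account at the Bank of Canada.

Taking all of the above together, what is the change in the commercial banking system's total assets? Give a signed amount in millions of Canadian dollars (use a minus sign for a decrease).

Bank of Canada balance sheet:
  Assets:      Securities +$314M
  Liabilities: Bank reserves +$194M, Government deposits +$120M
Commercial banking system:
  Assets:      Reserves at CB +$194M, Securities −$314M
  Liabilities: Checkable deposits −$120M
Change in total bank assets = -$120 million.

-$120 million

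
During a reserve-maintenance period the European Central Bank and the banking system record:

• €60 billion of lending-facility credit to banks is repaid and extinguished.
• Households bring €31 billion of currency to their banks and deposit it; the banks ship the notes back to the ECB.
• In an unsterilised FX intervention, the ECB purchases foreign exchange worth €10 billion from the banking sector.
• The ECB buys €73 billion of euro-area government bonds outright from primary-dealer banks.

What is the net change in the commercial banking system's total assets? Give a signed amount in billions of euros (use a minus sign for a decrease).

-€29 billion

Discount-window repayment €60 billion: bank balance sheets shrink → −€60B.
Currency deposit €31 billion: bank balance sheets expand → +€31B.
FX purchase €10 billion: just an asset swap on bank balance sheets → 0.
OMO purchase (from banks) €73 billion: just an asset swap on bank balance sheets → 0.
Net: −60 + 31 + 0 + 0 = -€29 billion.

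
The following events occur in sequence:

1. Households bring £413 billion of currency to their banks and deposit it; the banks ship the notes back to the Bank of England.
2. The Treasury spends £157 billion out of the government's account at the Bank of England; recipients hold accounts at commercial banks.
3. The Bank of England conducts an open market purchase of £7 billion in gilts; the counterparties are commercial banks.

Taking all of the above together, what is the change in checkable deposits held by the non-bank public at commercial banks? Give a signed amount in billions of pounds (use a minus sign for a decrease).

+£570 billion

Bank of England balance sheet:
  Assets:      Securities +£7B
  Liabilities: Bank reserves +£577B, Currency in circulation −£413B, Government deposits −£157B
Commercial banking system:
  Assets:      Reserves at CB +£577B, Securities −£7B
  Liabilities: Checkable deposits +£570B
So the change in checkable deposits held by the non-bank public at commercial banks is +£570 billion.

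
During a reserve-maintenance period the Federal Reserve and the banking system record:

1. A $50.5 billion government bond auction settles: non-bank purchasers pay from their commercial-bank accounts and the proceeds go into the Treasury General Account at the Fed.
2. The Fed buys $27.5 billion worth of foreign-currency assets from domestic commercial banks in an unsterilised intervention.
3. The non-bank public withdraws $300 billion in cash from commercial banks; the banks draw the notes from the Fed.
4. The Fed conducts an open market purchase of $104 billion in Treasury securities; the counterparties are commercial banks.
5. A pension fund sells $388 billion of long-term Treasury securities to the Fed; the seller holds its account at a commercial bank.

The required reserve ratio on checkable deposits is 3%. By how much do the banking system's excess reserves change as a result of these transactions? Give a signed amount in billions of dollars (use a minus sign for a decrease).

Government account inflow $50.5 billion: reserves −$50.5B, deposits −$50.5B.
FX purchase $27.5 billion: reserves +$27.5B, deposits 0.
Currency withdrawal $300 billion: reserves −$300B, deposits −$300B.
OMO purchase (from banks) $104 billion: reserves +$104B, deposits 0.
Asset purchase (from non-banks) $388 billion: reserves +$388B, deposits +$388B.
Totals: Δreserves = +$169B, Δdeposits = +$37.5B.
Δrequired reserves = 3% × +$37.5B = +$1.125B.
Δexcess reserves = Δreserves − Δrequired = +$169B − (+$1.125B) = +$167.875 billion.

+$167.875 billion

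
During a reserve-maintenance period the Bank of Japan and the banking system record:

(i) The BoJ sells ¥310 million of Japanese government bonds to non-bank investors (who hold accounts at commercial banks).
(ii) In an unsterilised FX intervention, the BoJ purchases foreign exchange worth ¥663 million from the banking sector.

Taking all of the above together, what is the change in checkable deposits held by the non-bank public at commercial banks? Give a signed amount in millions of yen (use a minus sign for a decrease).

Asset sale (to non-banks) ¥310 million: non-bank counterparties' bank balances fall → −¥310M.
FX purchase ¥663 million: the counterparty is a bank, so public deposits are unchanged → 0.
Net: −310 + 0 = -¥310 million.

-¥310 million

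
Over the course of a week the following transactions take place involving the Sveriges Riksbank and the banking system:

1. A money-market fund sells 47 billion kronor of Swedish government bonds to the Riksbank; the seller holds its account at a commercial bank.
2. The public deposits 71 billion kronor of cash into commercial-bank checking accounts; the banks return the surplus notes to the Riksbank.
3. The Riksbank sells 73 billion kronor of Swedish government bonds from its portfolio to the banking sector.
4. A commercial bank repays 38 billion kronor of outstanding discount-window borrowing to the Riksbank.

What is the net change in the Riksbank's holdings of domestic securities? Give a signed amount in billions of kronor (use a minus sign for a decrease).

Asset purchase (from non-banks) 47 billion kronor: securities added to the Riksbank's portfolio → +47B.
Currency deposit 71 billion kronor: the Riksbank's securities portfolio is untouched → 0.
OMO sale (to banks) 73 billion kronor: securities removed from the Riksbank's portfolio → −73B.
Discount-window repayment 38 billion kronor: the Riksbank's securities portfolio is untouched → 0.
Net: 47 + 0 − 73 + 0 = -26 billion.

-26 billion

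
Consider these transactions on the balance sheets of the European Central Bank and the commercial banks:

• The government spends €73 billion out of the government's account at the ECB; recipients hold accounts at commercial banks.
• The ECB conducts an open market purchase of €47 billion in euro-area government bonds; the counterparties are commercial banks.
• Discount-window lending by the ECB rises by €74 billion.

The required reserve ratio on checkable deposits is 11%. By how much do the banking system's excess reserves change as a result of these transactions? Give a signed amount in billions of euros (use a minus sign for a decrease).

+€185.97 billion

Government spending €73 billion: reserves +€73B, deposits +€73B.
OMO purchase (from banks) €47 billion: reserves +€47B, deposits 0.
Discount-window loan €74 billion: reserves +€74B, deposits 0.
Totals: Δreserves = +€194B, Δdeposits = +€73B.
Δrequired reserves = 11% × +€73B = +€8.03B.
Δexcess reserves = Δreserves − Δrequired = +€194B − (+€8.03B) = +€185.97 billion.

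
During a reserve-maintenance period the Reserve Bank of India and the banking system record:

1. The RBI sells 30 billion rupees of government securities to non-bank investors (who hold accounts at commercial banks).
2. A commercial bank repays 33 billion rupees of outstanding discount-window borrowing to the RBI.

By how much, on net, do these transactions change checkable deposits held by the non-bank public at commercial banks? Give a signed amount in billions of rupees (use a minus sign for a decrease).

RBI balance sheet:
  Assets:      Securities −30B, Loans to banks −33B
  Liabilities: Bank reserves −63B
Commercial banking system:
  Assets:      Reserves at CB −63B
  Liabilities: Checkable deposits −30B, Borrowings from CB −33B
So the change in checkable deposits held by the non-bank public at commercial banks is -30 billion.

-30 billion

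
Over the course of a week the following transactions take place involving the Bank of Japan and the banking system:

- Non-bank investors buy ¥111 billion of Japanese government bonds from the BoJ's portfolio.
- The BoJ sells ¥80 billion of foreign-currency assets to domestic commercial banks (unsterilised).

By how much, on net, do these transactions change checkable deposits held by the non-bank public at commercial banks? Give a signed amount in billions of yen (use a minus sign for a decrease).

Asset sale (to non-banks) ¥111 billion: non-bank counterparties' bank balances fall → −¥111B.
FX sale ¥80 billion: the counterparty is a bank, so public deposits are unchanged → 0.
Net: −111 + 0 = -¥111 billion.

-¥111 billion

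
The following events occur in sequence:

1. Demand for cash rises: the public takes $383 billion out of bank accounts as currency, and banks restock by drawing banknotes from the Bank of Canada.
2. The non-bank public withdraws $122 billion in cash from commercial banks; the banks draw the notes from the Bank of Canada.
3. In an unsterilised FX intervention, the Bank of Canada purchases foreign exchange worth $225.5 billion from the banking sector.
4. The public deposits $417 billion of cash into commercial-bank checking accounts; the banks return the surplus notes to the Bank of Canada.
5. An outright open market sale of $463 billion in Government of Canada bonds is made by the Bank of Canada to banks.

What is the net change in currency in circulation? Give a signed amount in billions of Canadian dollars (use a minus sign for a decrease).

+$88 billion

Currency withdrawal $383 billion: notes leave the central bank → +$383B.
Currency withdrawal $122 billion: notes leave the central bank → +$122B.
FX purchase $225.5 billion: no currency enters or leaves circulation → 0.
Currency deposit $417 billion: notes return to the central bank → −$417B.
OMO sale (to banks) $463 billion: no currency enters or leaves circulation → 0.
Net: 383 + 122 + 0 − 417 + 0 = +$88 billion.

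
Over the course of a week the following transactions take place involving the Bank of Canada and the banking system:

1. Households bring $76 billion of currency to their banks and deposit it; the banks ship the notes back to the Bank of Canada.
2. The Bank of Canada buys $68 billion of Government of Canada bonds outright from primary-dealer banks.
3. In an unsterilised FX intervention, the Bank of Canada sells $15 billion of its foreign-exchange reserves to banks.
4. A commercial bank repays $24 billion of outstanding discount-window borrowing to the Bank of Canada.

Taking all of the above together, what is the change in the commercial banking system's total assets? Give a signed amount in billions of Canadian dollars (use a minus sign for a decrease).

+$52 billion

Currency deposit $76 billion: bank balance sheets expand → +$76B.
OMO purchase (from banks) $68 billion: just an asset swap on bank balance sheets → 0.
FX sale $15 billion: just an asset swap on bank balance sheets → 0.
Discount-window repayment $24 billion: bank balance sheets shrink → −$24B.
Net: 76 + 0 + 0 − 24 = +$52 billion.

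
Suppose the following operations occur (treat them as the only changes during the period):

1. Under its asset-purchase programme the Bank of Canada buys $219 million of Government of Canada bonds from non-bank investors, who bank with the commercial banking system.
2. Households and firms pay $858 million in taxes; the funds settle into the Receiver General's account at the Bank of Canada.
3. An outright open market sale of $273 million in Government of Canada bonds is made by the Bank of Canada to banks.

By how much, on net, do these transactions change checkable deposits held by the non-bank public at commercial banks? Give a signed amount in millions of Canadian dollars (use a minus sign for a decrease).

Bank of Canada balance sheet:
  Assets:      Securities −$54M
  Liabilities: Bank reserves −$912M, Government deposits +$858M
Commercial banking system:
  Assets:      Reserves at CB −$912M, Securities +$273M
  Liabilities: Checkable deposits −$639M
So the change in checkable deposits held by the non-bank public at commercial banks is -$639 million.

-$639 million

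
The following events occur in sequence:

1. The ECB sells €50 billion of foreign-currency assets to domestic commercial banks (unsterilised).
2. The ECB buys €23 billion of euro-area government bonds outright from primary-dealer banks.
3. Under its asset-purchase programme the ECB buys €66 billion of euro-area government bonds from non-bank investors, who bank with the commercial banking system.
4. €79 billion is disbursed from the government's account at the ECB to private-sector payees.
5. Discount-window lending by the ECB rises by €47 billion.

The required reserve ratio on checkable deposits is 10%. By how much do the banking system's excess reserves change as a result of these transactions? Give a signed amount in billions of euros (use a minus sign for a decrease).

+€150.5 billion

FX sale €50 billion: reserves −€50B, deposits 0.
OMO purchase (from banks) €23 billion: reserves +€23B, deposits 0.
Asset purchase (from non-banks) €66 billion: reserves +€66B, deposits +€66B.
Government spending €79 billion: reserves +€79B, deposits +€79B.
Discount-window loan €47 billion: reserves +€47B, deposits 0.
Totals: Δreserves = +€165B, Δdeposits = +€145B.
Δrequired reserves = 10% × +€145B = +€14.5B.
Δexcess reserves = Δreserves − Δrequired = +€165B − (+€14.5B) = +€150.5 billion.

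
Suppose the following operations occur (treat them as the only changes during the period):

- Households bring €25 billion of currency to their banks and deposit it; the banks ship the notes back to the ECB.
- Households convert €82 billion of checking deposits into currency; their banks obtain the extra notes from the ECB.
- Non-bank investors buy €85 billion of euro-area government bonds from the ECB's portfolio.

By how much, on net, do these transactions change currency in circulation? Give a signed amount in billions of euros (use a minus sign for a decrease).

+€57 billion

Currency deposit €25 billion: notes return to the central bank → −€25B.
Currency withdrawal €82 billion: notes leave the central bank → +€82B.
Asset sale (to non-banks) €85 billion: no currency enters or leaves circulation → 0.
Net: −25 + 82 + 0 = +€57 billion.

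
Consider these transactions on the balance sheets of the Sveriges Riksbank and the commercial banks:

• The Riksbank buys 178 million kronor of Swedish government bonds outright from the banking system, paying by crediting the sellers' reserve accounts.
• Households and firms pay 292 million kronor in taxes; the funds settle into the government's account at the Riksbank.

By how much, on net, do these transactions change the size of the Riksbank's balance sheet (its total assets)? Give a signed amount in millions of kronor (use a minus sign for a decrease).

+178 million

OMO purchase (from banks) 178 million kronor: a Riksbank asset is acquired → +178M.
Government account inflow 292 million kronor: only the composition of liabilities changes → 0.
Net: 178 + 0 = +178 million.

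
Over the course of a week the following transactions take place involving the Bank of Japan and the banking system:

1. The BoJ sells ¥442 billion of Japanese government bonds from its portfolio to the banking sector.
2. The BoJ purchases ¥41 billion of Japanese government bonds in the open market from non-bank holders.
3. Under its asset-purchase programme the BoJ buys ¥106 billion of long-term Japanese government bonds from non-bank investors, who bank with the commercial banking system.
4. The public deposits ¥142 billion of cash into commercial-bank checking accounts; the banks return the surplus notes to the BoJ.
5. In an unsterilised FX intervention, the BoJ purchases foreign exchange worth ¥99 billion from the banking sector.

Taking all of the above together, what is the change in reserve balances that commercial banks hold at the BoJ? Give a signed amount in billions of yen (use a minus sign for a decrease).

BoJ balance sheet:
  Assets:      Securities −¥295B, Foreign assets +¥99B
  Liabilities: Bank reserves −¥54B, Currency in circulation −¥142B
So the change in reserve balances that commercial banks hold at the BoJ is -¥54 billion.

-¥54 billion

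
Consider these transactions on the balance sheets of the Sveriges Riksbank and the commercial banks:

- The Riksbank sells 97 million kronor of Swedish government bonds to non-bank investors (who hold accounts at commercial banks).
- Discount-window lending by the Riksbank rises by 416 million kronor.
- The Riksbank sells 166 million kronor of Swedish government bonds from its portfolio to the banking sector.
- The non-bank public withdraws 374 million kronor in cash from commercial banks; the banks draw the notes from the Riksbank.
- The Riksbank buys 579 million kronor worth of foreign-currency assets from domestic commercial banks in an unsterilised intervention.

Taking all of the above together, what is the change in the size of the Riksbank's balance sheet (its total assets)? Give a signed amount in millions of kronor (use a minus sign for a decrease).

+732 million

Asset sale (to non-banks) 97 million kronor: a Riksbank asset is shed → −97M.
Discount-window loan 416 million kronor: a Riksbank asset is acquired → +416M.
OMO sale (to banks) 166 million kronor: a Riksbank asset is shed → −166M.
Currency withdrawal 374 million kronor: only the composition of liabilities changes → 0.
FX purchase 579 million kronor: a Riksbank asset is acquired → +579M.
Net: −97 + 416 − 166 + 0 + 579 = +732 million.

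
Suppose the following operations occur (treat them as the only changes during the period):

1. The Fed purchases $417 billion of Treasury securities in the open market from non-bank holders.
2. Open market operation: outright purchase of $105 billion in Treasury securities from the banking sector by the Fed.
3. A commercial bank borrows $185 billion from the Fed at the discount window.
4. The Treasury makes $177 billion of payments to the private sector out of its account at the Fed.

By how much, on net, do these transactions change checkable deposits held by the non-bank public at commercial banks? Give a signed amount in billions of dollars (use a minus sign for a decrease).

Asset purchase (from non-banks) $417 billion: non-bank counterparties' bank balances rise → +$417B.
OMO purchase (from banks) $105 billion: the counterparty is a bank, so public deposits are unchanged → 0.
Discount-window loan $185 billion: the counterparty is a bank, so public deposits are unchanged → 0.
Government spending $177 billion: non-bank counterparties' bank balances rise → +$177B.
Net: 417 + 0 + 0 + 177 = +$594 billion.

+$594 billion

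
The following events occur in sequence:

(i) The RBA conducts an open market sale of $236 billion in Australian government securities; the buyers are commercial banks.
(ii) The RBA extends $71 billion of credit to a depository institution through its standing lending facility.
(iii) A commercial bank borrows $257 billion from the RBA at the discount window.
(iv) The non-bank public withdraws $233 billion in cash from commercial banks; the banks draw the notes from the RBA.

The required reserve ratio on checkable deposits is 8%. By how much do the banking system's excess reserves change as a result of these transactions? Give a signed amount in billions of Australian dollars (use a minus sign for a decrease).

OMO sale (to banks) $236 billion: reserves −$236B, deposits 0.
Discount-window loan $71 billion: reserves +$71B, deposits 0.
Discount-window loan $257 billion: reserves +$257B, deposits 0.
Currency withdrawal $233 billion: reserves −$233B, deposits −$233B.
Totals: Δreserves = −$141B, Δdeposits = −$233B.
Δrequired reserves = 8% × −$233B = −$18.64B.
Δexcess reserves = Δreserves − Δrequired = −$141B − (−$18.64B) = -$122.36 billion.

-$122.36 billion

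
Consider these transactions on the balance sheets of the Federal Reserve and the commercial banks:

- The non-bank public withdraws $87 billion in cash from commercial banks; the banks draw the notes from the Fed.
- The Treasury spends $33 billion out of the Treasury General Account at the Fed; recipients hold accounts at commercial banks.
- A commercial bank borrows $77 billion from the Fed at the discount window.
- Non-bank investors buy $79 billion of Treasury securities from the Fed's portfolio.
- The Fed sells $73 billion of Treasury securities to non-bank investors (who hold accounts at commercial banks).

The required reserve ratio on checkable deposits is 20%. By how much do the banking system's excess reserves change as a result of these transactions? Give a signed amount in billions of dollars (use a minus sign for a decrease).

-$87.8 billion

Currency withdrawal $87 billion: reserves −$87B, deposits −$87B.
Government spending $33 billion: reserves +$33B, deposits +$33B.
Discount-window loan $77 billion: reserves +$77B, deposits 0.
Asset sale (to non-banks) $79 billion: reserves −$79B, deposits −$79B.
Asset sale (to non-banks) $73 billion: reserves −$73B, deposits −$73B.
Totals: Δreserves = −$129B, Δdeposits = −$206B.
Δrequired reserves = 20% × −$206B = −$41.2B.
Δexcess reserves = Δreserves − Δrequired = −$129B − (−$41.2B) = -$87.8 billion.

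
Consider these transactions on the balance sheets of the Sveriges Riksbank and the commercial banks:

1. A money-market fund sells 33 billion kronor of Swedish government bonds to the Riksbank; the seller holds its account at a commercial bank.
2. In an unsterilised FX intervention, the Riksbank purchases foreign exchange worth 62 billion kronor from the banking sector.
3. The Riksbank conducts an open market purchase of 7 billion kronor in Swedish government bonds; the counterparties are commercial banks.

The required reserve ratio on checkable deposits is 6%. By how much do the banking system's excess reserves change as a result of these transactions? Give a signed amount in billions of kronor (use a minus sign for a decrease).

+100.02 billion

Asset purchase (from non-banks) 33 billion kronor: reserves +33B, deposits +33B.
FX purchase 62 billion kronor: reserves +62B, deposits 0.
OMO purchase (from banks) 7 billion kronor: reserves +7B, deposits 0.
Totals: Δreserves = +102B, Δdeposits = +33B.
Δrequired reserves = 6% × +33B = +1.98B.
Δexcess reserves = Δreserves − Δrequired = +102B − (+1.98B) = +100.02 billion.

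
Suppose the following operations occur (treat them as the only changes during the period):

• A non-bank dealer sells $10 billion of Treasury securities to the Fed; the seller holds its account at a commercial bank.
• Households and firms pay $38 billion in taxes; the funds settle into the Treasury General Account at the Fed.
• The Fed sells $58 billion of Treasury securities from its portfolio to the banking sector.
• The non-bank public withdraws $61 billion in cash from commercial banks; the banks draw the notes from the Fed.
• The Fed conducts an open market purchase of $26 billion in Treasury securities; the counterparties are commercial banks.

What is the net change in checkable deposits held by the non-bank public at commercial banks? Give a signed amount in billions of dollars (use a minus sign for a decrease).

-$89 billion

Fed balance sheet:
  Assets:      Securities −$22B
  Liabilities: Bank reserves −$121B, Currency in circulation +$61B, Government deposits +$38B
Commercial banking system:
  Assets:      Reserves at CB −$121B, Securities +$32B
  Liabilities: Checkable deposits −$89B
So the change in checkable deposits held by the non-bank public at commercial banks is -$89 billion.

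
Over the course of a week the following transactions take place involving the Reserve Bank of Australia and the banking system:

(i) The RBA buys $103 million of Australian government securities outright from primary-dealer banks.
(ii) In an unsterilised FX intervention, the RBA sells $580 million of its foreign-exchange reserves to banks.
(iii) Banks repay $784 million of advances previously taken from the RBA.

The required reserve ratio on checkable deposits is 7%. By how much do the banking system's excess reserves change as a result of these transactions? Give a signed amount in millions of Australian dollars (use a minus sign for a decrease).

-$1261 million

OMO purchase (from banks) $103 million: reserves +$103M, deposits 0.
FX sale $580 million: reserves −$580M, deposits 0.
Discount-window repayment $784 million: reserves −$784M, deposits 0.
Totals: Δreserves = −$1261M, Δdeposits = 0.
Δrequired reserves = 7% × 0 = 0.
Δexcess reserves = Δreserves − Δrequired = −$1261M − (0) = -$1261 million.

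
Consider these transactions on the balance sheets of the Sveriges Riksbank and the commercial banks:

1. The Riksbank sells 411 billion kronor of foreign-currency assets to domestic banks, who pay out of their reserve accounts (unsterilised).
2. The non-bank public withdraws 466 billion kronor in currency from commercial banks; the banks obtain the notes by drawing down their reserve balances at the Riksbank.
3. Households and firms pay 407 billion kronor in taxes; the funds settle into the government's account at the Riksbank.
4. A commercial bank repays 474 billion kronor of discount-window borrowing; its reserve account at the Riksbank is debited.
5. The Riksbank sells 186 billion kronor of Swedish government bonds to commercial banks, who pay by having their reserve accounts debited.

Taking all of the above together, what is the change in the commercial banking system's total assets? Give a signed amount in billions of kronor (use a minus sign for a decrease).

FX sale 411 billion kronor: just an asset swap on bank balance sheets → 0.
Currency withdrawal 466 billion kronor: bank balance sheets shrink → −466B.
Government account inflow 407 billion kronor: bank balance sheets shrink → −407B.
Discount-window repayment 474 billion kronor: bank balance sheets shrink → −474B.
OMO sale (to banks) 186 billion kronor: just an asset swap on bank balance sheets → 0.
Net: 0 − 466 − 407 − 474 + 0 = -1347 billion.

-1347 billion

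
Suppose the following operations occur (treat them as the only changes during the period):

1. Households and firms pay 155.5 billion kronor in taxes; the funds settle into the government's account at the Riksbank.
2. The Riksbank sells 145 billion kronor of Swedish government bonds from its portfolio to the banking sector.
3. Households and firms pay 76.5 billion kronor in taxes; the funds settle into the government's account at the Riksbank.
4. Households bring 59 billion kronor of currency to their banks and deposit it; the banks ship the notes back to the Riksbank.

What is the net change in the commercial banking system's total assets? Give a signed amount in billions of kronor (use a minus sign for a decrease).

Riksbank balance sheet:
  Assets:      Securities −145B
  Liabilities: Bank reserves −318B, Currency in circulation −59B, Government deposits +232B
Commercial banking system:
  Assets:      Reserves at CB −318B, Securities +145B
  Liabilities: Checkable deposits −173B
Change in total bank assets = -173 billion.

-173 billion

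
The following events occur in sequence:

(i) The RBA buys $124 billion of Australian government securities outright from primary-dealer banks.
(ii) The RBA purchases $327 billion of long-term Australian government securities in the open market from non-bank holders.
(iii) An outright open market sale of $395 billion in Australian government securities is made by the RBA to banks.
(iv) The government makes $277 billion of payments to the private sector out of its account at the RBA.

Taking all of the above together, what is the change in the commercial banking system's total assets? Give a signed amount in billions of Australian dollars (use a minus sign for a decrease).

+$604 billion

OMO purchase (from banks) $124 billion: just an asset swap on bank balance sheets → 0.
Asset purchase (from non-banks) $327 billion: bank balance sheets expand → +$327B.
OMO sale (to banks) $395 billion: just an asset swap on bank balance sheets → 0.
Government spending $277 billion: bank balance sheets expand → +$277B.
Net: 0 + 327 + 0 + 277 = +$604 billion.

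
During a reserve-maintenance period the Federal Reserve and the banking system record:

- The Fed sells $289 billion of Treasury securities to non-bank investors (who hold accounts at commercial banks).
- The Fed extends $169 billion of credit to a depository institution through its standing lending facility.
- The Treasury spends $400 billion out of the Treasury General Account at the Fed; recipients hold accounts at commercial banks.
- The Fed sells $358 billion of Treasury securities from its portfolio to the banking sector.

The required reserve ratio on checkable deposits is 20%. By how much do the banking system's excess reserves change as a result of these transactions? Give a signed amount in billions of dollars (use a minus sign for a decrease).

-$100.2 billion

Asset sale (to non-banks) $289 billion: reserves −$289B, deposits −$289B.
Discount-window loan $169 billion: reserves +$169B, deposits 0.
Government spending $400 billion: reserves +$400B, deposits +$400B.
OMO sale (to banks) $358 billion: reserves −$358B, deposits 0.
Totals: Δreserves = −$78B, Δdeposits = +$111B.
Δrequired reserves = 20% × +$111B = +$22.2B.
Δexcess reserves = Δreserves − Δrequired = −$78B − (+$22.2B) = -$100.2 billion.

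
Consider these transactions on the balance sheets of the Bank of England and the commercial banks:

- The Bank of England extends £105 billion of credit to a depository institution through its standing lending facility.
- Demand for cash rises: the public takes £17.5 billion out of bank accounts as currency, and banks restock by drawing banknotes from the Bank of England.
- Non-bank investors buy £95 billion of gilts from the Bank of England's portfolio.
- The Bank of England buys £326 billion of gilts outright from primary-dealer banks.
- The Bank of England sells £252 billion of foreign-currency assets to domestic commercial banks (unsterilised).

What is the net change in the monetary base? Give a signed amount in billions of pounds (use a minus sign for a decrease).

Discount-window loan £105 billion: Bank of England balance sheet expands → +£105B.
Currency withdrawal £17.5 billion: just a shift between currency and reserves — both are base money → 0.
Asset sale (to non-banks) £95 billion: Bank of England balance sheet contracts → −£95B.
OMO purchase (from banks) £326 billion: Bank of England balance sheet expands → +£326B.
FX sale £252 billion: Bank of England balance sheet contracts → −£252B.
Net: 105 + 0 − 95 + 326 − 252 = +£84 billion.

+£84 billion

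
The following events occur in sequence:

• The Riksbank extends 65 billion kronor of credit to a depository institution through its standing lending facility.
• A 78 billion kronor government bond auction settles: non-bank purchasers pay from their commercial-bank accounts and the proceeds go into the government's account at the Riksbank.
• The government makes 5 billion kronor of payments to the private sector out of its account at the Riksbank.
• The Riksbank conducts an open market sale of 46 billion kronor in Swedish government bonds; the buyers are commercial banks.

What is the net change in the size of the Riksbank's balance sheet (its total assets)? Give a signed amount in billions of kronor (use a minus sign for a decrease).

+19 billion

Riksbank balance sheet:
  Assets:      Securities −46B, Loans to banks +65B
  Liabilities: Bank reserves −54B, Government deposits +73B
Change in total Riksbank assets = +19 billion.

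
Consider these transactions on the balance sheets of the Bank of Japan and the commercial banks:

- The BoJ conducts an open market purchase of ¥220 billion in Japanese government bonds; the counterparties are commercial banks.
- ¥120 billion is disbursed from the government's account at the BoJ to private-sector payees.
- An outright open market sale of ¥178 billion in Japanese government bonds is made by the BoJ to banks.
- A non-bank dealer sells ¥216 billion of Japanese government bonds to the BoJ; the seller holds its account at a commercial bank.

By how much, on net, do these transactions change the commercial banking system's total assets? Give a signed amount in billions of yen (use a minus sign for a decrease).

+¥336 billion

BoJ balance sheet:
  Assets:      Securities +¥258B
  Liabilities: Bank reserves +¥378B, Government deposits −¥120B
Commercial banking system:
  Assets:      Reserves at CB +¥378B, Securities −¥42B
  Liabilities: Checkable deposits +¥336B
Change in total bank assets = +¥336 billion.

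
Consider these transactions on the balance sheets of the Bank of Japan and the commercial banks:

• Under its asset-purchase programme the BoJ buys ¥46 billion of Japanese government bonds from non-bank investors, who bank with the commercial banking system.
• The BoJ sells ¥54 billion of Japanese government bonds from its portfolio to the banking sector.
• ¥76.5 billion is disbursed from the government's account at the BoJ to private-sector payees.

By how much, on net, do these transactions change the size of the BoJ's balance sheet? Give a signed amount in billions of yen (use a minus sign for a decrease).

Asset purchase (from non-banks) ¥46 billion: a BoJ asset is acquired → +¥46B.
OMO sale (to banks) ¥54 billion: a BoJ asset is shed → −¥54B.
Government spending ¥76.5 billion: only the composition of liabilities changes → 0.
Net: 46 − 54 + 0 = -¥8 billion.

-¥8 billion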